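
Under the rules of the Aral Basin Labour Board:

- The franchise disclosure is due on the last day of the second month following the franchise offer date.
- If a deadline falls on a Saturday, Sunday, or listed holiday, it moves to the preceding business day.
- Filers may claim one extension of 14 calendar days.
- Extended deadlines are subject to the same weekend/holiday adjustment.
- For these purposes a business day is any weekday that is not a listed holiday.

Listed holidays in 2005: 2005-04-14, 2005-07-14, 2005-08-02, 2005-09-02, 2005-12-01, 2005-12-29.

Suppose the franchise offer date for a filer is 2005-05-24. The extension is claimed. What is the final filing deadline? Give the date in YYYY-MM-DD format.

2 months after 2005-05-24 is July 2005; that month ends on 2005-07-31.
2005-07-31 is a Sunday; the preceding business day is 2005-07-29 (Friday).
The 14-calendar-day extension moves the deadline from 2005-07-29 to 2005-08-12.
2005-08-12 falls on a Friday, which is a business day, so no adjustment is needed.
Deadline: 2005-08-12.

2005-08-12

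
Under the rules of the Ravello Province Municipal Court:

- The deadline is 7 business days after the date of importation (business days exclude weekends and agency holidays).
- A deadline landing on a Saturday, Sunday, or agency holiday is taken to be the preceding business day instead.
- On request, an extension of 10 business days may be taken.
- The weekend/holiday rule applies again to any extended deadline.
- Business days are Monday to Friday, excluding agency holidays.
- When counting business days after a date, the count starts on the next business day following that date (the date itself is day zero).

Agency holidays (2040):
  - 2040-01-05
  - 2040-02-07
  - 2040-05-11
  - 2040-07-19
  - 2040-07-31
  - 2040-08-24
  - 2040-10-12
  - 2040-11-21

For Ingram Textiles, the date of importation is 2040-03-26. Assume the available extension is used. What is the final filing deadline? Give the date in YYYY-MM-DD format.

Starting the day after 2040-03-26 and counting 7 business days lands on 2040-04-04.
Since 2040-04-04 is a Wednesday and not a holiday, the date is unchanged.
Applying the 10-business-day extension: 10 business days after 2040-04-04 is 2040-04-18.
2040-04-18 is a Wednesday and not a listed holiday, so it stands.
So the filing is due 2040-04-18.

2040-04-18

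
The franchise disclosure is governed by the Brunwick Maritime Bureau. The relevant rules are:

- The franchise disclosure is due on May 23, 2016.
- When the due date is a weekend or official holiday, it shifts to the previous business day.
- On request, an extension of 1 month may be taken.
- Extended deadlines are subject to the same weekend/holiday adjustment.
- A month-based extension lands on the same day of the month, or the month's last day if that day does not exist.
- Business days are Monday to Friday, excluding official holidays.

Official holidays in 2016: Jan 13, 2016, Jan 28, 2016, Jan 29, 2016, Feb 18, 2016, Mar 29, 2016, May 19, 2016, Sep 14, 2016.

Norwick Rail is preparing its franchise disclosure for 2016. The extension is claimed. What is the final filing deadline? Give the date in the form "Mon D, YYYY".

Jun 23, 2016

The statutory due date is May 23, 2016.
May 23, 2016 falls on a Monday, which is a business day, so no adjustment is needed.
Add 1 month to May 23, 2016: Jun 23, 2016.
Since Jun 23, 2016 is a Thursday and not a holiday, the date is unchanged.
So the filing is due Jun 23, 2016.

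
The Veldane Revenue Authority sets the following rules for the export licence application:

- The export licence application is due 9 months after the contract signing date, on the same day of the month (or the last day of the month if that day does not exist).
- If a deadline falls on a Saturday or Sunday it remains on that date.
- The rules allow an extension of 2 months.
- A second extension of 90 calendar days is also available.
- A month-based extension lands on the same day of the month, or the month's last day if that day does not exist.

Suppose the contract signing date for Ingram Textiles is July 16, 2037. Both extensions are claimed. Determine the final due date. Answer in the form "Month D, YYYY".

9 months after July 16, 2037, on the same day of the month, is April 16, 2038.
April 16, 2038 is a Friday; no weekend or holiday adjustment applies.
Applying the 2 months extension: 2 months after April 16, 2038 is June 16, 2038.
No adjustment is made for weekends or holidays, so June 16, 2038 stands.
Add the 90 calendar-day extension to June 16, 2038: September 14, 2038.
September 14, 2038 falls on a Tuesday. The rules make no weekend/holiday allowance, so it remains September 14, 2038.
Deadline: September 14, 2038.

September 14, 2038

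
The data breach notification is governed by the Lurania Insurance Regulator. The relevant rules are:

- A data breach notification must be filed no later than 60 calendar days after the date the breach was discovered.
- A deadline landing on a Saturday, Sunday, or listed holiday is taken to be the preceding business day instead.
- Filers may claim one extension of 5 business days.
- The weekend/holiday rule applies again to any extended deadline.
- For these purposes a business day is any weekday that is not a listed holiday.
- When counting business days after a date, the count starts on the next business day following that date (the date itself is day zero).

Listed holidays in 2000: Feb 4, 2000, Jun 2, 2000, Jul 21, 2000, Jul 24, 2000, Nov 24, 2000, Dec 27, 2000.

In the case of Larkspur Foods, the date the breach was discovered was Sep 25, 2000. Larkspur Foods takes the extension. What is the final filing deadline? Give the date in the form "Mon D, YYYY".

Dec 1, 2000

Adding 60 calendar days to Sep 25, 2000 gives Nov 24, 2000.
Because Nov 24, 2000 is a listed holiday, the deadline becomes Nov 23, 2000 (Thursday).
Counting 5 further business days from Nov 23, 2000 reaches Dec 1, 2000.
Dec 1, 2000 is a Friday and not a listed holiday, so it stands.
The final due date is Dec 1, 2000.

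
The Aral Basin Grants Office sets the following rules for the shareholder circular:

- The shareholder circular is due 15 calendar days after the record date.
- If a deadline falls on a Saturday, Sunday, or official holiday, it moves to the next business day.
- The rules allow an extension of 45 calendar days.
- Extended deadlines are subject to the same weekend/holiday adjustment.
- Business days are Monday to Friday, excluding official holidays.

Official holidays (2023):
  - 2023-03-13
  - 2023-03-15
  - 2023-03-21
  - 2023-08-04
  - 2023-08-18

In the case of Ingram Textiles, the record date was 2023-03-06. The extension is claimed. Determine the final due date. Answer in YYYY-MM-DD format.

2023-05-08

15 calendar days after 2023-03-06 is 2023-03-21.
Because 2023-03-21 is a listed holiday, the deadline becomes 2023-03-22 (Wednesday).
Applying the 45-calendar-day extension: 2023-03-22 + 45 days = 2023-05-06.
2023-05-06 falls on a Saturday. Rolling to the next business day gives 2023-05-08, a Monday.
So the filing is due 2023-05-08.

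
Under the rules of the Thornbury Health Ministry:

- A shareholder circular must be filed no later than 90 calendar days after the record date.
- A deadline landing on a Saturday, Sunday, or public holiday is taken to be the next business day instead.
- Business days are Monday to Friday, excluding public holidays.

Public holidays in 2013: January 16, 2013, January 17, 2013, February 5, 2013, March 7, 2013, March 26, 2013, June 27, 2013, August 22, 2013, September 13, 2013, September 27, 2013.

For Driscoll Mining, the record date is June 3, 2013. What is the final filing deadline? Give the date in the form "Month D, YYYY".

September 2, 2013

Adding 90 calendar days to June 3, 2013 gives September 1, 2013.
September 1, 2013 is a Sunday; the next business day is September 2, 2013 (Monday).
Final deadline: September 2, 2013.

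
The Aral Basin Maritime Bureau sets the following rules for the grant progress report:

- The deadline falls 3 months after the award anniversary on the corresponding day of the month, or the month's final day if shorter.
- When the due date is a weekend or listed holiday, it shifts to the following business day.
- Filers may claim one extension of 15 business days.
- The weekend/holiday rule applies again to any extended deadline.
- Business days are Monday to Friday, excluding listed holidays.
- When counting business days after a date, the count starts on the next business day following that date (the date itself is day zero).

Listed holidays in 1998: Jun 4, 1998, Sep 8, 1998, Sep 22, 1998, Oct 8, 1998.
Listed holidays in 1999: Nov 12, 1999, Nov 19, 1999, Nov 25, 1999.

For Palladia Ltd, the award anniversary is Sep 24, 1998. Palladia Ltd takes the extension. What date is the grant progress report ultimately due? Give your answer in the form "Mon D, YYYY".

Jan 14, 1999

Moving 3 months forward from Sep 24, 1998 on the corresponding day gives Dec 24, 1998.
Dec 24, 1998 (Thursday) is already a business day.
Applying the 15-business-day extension: 15 business days after Dec 24, 1998 is Jan 14, 1999.
Since Jan 14, 1999 is a Thursday and not a holiday, the date is unchanged.
So the filing is due Jan 14, 1999.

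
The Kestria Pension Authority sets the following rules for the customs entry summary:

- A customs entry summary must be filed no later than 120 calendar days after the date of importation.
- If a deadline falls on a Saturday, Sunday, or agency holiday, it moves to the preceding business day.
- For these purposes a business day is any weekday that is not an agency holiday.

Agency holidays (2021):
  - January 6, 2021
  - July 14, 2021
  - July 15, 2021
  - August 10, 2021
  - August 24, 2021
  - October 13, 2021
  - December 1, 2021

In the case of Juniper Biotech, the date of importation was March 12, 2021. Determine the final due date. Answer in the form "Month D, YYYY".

120 calendar days after March 12, 2021 is July 10, 2021.
Because July 10, 2021 is a Saturday, the deadline becomes July 9, 2021 (Friday).
The final due date is July 9, 2021.

July 9, 2021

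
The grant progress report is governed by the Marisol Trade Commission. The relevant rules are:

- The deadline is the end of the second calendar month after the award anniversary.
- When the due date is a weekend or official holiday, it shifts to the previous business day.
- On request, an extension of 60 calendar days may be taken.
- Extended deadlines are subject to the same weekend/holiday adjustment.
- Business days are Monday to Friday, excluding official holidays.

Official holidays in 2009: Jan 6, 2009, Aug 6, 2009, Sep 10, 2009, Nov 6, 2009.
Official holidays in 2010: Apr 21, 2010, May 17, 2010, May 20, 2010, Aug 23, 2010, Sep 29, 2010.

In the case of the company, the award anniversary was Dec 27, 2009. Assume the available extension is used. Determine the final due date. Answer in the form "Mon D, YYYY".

Apr 27, 2010

2 months after Dec 27, 2009 falls in February 2010; the last day of that month is Feb 28, 2010.
Because Feb 28, 2010 is a Sunday, the deadline becomes Feb 26, 2010 (Friday).
With the 60-day extension, Feb 26, 2010 becomes Apr 27, 2010.
Apr 27, 2010 (Tuesday) is already a business day.
Final deadline: Apr 27, 2010.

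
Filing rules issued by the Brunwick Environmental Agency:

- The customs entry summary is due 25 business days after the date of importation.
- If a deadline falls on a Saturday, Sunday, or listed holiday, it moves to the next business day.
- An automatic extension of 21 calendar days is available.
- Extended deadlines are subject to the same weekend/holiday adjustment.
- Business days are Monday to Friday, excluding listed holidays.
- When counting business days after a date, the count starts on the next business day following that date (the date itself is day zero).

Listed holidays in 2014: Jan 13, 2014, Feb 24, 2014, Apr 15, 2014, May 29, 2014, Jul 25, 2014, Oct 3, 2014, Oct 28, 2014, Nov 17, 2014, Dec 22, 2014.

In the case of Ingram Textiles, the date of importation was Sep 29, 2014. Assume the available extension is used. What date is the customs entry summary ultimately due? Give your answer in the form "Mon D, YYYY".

25 business days after Sep 29, 2014, excluding weekends and holidays, is Nov 5, 2014.
Since Nov 5, 2014 is a Wednesday and not a holiday, the date is unchanged.
With the 21-day extension, Nov 5, 2014 becomes Nov 26, 2014.
Since Nov 26, 2014 is a Wednesday and not a holiday, the date is unchanged.
The final due date is Nov 26, 2014.

Nov 26, 2014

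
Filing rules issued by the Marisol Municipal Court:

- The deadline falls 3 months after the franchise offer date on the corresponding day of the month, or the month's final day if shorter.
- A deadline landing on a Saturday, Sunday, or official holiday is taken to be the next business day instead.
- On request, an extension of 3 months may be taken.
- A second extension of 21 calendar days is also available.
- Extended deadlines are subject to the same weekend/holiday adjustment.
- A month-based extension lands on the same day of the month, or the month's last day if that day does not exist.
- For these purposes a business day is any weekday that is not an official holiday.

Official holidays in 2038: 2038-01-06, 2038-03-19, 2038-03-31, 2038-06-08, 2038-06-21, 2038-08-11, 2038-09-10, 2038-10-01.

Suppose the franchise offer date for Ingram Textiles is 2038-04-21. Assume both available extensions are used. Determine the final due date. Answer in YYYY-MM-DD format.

Moving 3 months forward from 2038-04-21 on the corresponding day gives 2038-07-21.
Since 2038-07-21 is a Wednesday and not a holiday, the date is unchanged.
Add 3 months to 2038-07-21: 2038-10-21.
2038-10-21 (Thursday) is already a business day.
The 21-calendar-day extension moves the deadline from 2038-10-21 to 2038-11-11.
2038-11-11 (Thursday) is already a business day.
So the filing is due 2038-11-11.

2038-11-11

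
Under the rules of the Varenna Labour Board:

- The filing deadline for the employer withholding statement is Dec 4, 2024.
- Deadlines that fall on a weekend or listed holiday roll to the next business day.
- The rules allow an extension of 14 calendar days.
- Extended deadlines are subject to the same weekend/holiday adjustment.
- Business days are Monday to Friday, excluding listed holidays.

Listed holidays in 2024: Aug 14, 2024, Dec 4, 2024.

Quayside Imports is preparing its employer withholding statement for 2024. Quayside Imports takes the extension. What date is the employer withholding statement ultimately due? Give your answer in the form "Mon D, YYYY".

Dec 19, 2024

The statutory due date is Dec 4, 2024.
Dec 4, 2024 is a listed holiday; the next business day is Dec 5, 2024 (Thursday).
Applying the 14-calendar-day extension: Dec 5, 2024 + 14 days = Dec 19, 2024.
Dec 19, 2024 is a Thursday and not a listed holiday, so it stands.
The final due date is Dec 19, 2024.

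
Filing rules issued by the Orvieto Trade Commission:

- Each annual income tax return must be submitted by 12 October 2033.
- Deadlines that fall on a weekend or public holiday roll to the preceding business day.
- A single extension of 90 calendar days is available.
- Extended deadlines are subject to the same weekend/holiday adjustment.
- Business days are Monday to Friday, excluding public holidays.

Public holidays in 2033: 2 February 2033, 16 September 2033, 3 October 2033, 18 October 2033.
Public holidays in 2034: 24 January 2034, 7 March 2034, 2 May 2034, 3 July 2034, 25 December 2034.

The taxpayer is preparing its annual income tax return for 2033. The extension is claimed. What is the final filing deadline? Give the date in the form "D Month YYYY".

10 January 2034

The stated deadline is 12 October 2033.
12 October 2033 falls on a Wednesday, which is a business day, so no adjustment is needed.
The 90-calendar-day extension moves the deadline from 12 October 2033 to 10 January 2034.
10 January 2034 (Tuesday) is already a business day.
Deadline: 10 January 2034.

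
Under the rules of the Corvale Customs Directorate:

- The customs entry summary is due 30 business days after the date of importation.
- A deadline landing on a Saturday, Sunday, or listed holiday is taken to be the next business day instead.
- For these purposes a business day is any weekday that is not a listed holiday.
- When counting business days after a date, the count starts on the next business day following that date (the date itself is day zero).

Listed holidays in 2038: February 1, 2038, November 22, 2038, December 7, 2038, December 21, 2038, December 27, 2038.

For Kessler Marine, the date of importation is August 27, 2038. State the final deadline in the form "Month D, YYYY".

Starting the day after August 27, 2038 and counting 30 business days lands on October 8, 2038.
October 8, 2038 (Friday) is already a business day.
The final due date is October 8, 2038.

October 8, 2038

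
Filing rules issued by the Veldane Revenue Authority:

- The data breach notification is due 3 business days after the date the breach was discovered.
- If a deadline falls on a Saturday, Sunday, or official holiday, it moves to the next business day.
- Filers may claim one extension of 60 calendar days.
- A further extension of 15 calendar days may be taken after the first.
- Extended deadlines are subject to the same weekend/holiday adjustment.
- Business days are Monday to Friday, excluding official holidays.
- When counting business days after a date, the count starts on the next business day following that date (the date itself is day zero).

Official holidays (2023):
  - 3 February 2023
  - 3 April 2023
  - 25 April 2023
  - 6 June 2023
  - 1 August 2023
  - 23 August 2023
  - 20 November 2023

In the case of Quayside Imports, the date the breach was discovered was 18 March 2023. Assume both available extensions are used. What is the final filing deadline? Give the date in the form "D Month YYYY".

Starting the day after 18 March 2023 and counting 3 business days lands on 22 March 2023.
22 March 2023 (Wednesday) is already a business day.
With the 60-day extension, 22 March 2023 becomes 21 May 2023.
21 May 2023 is a Sunday; the next business day is 22 May 2023 (Monday).
Applying the 15-calendar-day extension: 22 May 2023 + 15 days = 6 June 2023.
6 June 2023 is a listed holiday, so it moves to the next business day, 7 June 2023 (Wednesday).
The final due date is 7 June 2023.

7 June 2023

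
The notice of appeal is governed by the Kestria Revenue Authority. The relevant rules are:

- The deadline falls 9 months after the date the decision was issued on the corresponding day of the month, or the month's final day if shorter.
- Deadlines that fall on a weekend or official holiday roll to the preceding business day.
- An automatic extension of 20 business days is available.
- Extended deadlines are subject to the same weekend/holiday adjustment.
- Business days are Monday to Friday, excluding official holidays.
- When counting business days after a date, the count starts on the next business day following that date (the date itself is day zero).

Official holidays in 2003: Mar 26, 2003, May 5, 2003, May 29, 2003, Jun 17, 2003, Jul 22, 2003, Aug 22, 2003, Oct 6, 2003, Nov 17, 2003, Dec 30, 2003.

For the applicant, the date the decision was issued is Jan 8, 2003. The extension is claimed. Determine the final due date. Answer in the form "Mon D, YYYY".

Nov 5, 2003

9 months from Jan 8, 2003 is Oct 8, 2003.
Oct 8, 2003 is a Wednesday and not a listed holiday, so it stands.
The 20-business-day extension runs from Oct 8, 2003 to Nov 5, 2003.
Nov 5, 2003 (Wednesday) is already a business day.
So the filing is due Nov 5, 2003.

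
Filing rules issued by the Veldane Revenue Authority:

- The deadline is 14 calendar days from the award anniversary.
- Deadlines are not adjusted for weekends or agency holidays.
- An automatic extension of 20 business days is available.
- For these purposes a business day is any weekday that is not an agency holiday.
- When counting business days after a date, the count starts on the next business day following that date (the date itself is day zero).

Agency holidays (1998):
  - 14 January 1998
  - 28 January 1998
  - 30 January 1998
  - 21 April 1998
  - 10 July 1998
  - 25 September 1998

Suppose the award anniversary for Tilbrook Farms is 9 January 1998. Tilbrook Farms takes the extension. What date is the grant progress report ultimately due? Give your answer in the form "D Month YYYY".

14 calendar days after 9 January 1998 is 23 January 1998.
23 January 1998 falls on a Friday. The rules make no weekend/holiday allowance, so it remains 23 January 1998.
Counting 20 further business days from 23 January 1998 reaches 24 February 1998.
No adjustment is made for weekends or holidays, so 24 February 1998 stands.
So the filing is due 24 February 1998.

24 February 1998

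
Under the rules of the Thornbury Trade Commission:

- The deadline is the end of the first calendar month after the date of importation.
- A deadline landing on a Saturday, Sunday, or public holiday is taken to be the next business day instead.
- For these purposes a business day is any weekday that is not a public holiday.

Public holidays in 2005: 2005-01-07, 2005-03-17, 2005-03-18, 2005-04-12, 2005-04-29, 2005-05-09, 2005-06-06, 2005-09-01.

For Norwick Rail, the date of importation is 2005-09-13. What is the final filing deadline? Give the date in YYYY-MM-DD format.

The first month after 2005-09-13 is October 2005, whose last day is 2005-10-31.
2005-10-31 falls on a Monday, which is a business day, so no adjustment is needed.
Deadline: 2005-10-31.

2005-10-31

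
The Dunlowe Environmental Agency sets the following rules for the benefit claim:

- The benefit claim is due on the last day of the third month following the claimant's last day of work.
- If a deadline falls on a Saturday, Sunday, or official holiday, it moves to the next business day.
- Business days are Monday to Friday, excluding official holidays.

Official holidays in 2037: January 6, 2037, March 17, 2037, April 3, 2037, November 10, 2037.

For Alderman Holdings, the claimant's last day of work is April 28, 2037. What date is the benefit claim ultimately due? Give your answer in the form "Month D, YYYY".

July 31, 2037

The third month after April 28, 2037 is July 2037, whose last day is July 31, 2037.
July 31, 2037 falls on a Friday, which is a business day, so no adjustment is needed.
So the filing is due July 31, 2037.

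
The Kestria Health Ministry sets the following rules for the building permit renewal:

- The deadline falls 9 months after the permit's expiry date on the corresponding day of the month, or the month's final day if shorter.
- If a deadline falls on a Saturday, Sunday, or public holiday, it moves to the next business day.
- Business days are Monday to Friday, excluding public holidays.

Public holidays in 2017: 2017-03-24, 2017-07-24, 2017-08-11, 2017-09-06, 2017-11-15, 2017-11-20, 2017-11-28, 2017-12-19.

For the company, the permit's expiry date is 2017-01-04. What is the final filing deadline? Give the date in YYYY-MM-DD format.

Moving 9 months forward from 2017-01-04 on the corresponding day gives 2017-10-04.
Since 2017-10-04 is a Wednesday and not a holiday, the date is unchanged.
Deadline: 2017-10-04.

2017-10-04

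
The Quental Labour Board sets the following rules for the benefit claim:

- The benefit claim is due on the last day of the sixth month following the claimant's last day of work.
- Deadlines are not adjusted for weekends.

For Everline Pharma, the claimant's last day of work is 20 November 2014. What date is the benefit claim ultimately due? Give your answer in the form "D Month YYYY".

31 May 2015

6 months after 20 November 2014 falls in May 2015; the last day of that month is 31 May 2015.
31 May 2015 falls on a Sunday. The rules make no weekend/holiday allowance, so it remains 31 May 2015.
The final due date is 31 May 2015.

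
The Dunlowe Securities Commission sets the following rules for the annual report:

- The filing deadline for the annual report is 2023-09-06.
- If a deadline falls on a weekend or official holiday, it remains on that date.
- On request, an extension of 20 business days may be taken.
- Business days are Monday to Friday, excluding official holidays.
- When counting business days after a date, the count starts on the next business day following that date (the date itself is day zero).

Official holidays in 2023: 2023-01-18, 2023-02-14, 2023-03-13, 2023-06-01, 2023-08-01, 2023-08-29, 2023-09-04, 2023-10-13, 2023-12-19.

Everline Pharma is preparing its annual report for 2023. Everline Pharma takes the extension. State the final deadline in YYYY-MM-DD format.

Start from the fixed due date, 2023-09-06.
No adjustment is made for weekends or holidays, so 2023-09-06 stands.
Counting 20 further business days from 2023-09-06 reaches 2023-10-04.
2023-10-04 is a Wednesday; no weekend or holiday adjustment applies.
Final deadline: 2023-10-04.

2023-10-04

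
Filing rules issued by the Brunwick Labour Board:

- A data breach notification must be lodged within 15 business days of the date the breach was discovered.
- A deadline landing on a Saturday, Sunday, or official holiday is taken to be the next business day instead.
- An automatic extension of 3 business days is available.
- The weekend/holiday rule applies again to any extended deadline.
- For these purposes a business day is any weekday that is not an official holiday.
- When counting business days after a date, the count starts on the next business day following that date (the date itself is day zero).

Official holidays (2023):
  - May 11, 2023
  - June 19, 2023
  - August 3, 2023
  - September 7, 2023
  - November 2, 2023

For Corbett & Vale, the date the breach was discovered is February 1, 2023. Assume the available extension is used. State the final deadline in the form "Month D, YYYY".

February 27, 2023

15 business days after February 1, 2023, excluding weekends and holidays, is February 22, 2023.
February 22, 2023 falls on a Wednesday, which is a business day, so no adjustment is needed.
Applying the 3-business-day extension: 3 business days after February 22, 2023 is February 27, 2023.
February 27, 2023 falls on a Monday, which is a business day, so no adjustment is needed.
The final due date is February 27, 2023.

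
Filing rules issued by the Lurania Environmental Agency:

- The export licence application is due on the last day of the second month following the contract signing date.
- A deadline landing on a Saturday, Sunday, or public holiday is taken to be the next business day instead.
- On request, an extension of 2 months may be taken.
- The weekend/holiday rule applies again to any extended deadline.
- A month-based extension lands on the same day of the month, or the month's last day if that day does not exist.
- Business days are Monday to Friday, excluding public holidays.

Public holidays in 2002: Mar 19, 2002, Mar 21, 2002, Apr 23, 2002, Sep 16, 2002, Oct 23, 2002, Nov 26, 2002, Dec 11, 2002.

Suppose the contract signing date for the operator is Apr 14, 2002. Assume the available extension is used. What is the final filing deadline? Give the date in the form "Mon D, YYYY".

Sep 2, 2002

2 months after Apr 14, 2002 is June 2002; that month ends on Jun 30, 2002.
Jun 30, 2002 is a Sunday, so it moves to the next business day, Jul 1, 2002 (Monday).
Add 2 months to Jul 1, 2002: Sep 1, 2002.
Because Sep 1, 2002 is a Sunday, the deadline becomes Sep 2, 2002 (Monday).
The final due date is Sep 2, 2002.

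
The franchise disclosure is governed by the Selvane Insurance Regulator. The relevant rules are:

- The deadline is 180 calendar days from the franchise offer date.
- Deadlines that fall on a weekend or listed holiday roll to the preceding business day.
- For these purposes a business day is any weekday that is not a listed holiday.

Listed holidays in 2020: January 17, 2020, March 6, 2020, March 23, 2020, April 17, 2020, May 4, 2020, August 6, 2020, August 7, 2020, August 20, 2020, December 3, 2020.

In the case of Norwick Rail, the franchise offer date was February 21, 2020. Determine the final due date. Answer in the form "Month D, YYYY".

August 19, 2020

Adding 180 calendar days to February 21, 2020 gives August 19, 2020.
August 19, 2020 is a Wednesday and not a listed holiday, so it stands.
Final deadline: August 19, 2020.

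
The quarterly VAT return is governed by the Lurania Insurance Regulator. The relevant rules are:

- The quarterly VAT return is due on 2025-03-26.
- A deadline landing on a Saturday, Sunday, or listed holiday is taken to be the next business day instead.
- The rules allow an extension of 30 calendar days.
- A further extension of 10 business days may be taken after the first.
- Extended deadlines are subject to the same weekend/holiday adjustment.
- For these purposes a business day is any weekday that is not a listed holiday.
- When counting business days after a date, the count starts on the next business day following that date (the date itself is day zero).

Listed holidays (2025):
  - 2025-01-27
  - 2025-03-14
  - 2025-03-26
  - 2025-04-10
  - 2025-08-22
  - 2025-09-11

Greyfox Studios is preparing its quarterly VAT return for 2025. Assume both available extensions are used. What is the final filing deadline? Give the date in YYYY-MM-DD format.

2025-05-12

Start from the fixed due date, 2025-03-26.
Because 2025-03-26 is a listed holiday, the deadline becomes 2025-03-27 (Thursday).
The 30-calendar-day extension moves the deadline from 2025-03-27 to 2025-04-26.
2025-04-26 is a Saturday; the next business day is 2025-04-28 (Monday).
Counting 10 further business days from 2025-04-28 reaches 2025-05-12.
2025-05-12 is a Monday and not a listed holiday, so it stands.
Deadline: 2025-05-12.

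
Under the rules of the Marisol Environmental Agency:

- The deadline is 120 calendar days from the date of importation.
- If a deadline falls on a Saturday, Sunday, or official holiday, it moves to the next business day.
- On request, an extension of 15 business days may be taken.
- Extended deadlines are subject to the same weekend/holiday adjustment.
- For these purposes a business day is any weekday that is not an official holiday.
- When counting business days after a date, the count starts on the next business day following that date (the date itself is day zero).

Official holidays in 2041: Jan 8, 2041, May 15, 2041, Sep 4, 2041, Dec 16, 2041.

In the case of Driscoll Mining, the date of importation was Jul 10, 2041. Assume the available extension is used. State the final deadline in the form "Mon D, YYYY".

Nov 28, 2041

Adding 120 calendar days to Jul 10, 2041 gives Nov 7, 2041.
Nov 7, 2041 (Thursday) is already a business day.
The 15-business-day extension runs from Nov 7, 2041 to Nov 28, 2041.
Nov 28, 2041 falls on a Thursday, which is a business day, so no adjustment is needed.
Final deadline: Nov 28, 2041.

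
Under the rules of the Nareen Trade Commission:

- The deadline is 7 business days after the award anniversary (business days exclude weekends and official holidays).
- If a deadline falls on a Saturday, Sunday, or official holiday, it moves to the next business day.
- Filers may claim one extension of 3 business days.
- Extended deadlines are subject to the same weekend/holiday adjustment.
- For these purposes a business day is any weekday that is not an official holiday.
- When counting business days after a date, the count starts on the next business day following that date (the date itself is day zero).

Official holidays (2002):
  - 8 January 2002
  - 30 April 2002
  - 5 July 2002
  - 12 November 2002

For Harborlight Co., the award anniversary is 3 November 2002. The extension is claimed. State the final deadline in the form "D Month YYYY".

18 November 2002

Counting 7 business days after 3 November 2002 (skipping weekends and listed holidays) reaches 13 November 2002.
13 November 2002 falls on a Wednesday, which is a business day, so no adjustment is needed.
Counting 3 further business days from 13 November 2002 reaches 18 November 2002.
18 November 2002 (Monday) is already a business day.
The final due date is 18 November 2002.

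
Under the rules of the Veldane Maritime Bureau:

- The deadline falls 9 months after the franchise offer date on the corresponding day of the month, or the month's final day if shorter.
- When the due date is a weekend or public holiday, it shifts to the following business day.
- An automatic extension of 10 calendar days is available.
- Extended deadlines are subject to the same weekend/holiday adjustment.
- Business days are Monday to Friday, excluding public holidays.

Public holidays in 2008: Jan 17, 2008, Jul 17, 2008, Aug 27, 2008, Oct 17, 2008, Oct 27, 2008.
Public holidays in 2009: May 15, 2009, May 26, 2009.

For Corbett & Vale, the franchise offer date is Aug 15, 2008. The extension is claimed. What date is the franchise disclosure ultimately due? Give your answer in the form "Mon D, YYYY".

May 28, 2009

Moving 9 months forward from Aug 15, 2008 on the corresponding day gives May 15, 2009.
May 15, 2009 is a listed holiday, so it moves to the next business day, May 18, 2009 (Monday).
Add the 10 calendar-day extension to May 18, 2009: May 28, 2009.
May 28, 2009 is a Thursday and not a listed holiday, so it stands.
Deadline: May 28, 2009.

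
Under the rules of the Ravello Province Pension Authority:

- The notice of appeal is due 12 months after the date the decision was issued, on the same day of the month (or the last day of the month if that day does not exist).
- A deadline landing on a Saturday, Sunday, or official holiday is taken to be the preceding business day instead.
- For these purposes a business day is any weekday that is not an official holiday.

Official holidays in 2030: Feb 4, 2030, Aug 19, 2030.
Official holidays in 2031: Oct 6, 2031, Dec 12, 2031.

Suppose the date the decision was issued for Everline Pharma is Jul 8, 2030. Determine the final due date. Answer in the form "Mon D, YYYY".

Jul 8, 2031

12 months after Jul 8, 2030, on the same day of the month, is Jul 8, 2031.
Jul 8, 2031 (Tuesday) is already a business day.
Final deadline: Jul 8, 2031.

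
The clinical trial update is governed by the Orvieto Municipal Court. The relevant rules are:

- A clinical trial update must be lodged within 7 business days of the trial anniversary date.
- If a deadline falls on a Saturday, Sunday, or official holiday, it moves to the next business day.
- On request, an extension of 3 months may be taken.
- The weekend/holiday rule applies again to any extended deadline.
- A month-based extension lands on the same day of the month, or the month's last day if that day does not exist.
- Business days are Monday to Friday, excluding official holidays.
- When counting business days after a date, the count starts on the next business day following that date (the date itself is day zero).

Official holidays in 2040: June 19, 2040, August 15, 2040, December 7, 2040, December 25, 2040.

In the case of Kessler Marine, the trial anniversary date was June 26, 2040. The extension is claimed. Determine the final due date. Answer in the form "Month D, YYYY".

October 5, 2040

Counting 7 business days after June 26, 2040 (skipping weekends and listed holidays) reaches July 5, 2040.
July 5, 2040 falls on a Thursday, which is a business day, so no adjustment is needed.
Add 3 months to July 5, 2040: October 5, 2040.
October 5, 2040 (Friday) is already a business day.
So the filing is due October 5, 2040.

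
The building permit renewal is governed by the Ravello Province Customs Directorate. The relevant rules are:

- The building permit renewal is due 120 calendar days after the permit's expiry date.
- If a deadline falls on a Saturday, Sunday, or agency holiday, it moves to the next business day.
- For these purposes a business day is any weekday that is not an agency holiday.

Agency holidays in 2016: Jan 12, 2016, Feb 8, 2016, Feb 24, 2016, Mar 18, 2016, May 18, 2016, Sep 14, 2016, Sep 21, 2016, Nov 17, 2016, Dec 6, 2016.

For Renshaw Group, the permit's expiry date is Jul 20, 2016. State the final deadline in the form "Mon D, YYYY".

Nov 18, 2016

120 calendar days after Jul 20, 2016 is Nov 17, 2016.
Nov 17, 2016 is a listed holiday, so it moves to the next business day, Nov 18, 2016 (Friday).
The final due date is Nov 18, 2016.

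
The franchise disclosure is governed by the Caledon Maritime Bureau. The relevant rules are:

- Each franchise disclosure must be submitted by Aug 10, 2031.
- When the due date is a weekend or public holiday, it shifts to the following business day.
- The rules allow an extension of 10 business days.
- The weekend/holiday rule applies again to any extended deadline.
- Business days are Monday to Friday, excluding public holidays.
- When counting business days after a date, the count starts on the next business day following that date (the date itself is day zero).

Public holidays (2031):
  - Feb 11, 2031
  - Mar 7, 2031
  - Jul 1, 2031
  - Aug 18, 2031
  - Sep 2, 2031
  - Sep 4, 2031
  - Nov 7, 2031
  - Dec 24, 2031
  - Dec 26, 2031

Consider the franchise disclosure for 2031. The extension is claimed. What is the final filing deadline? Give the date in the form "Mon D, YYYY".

Aug 26, 2031

The statutory due date is Aug 10, 2031.
Aug 10, 2031 is a Sunday; the next business day is Aug 11, 2031 (Monday).
Counting 10 further business days from Aug 11, 2031 reaches Aug 26, 2031.
Aug 26, 2031 (Tuesday) is already a business day.
The final due date is Aug 26, 2031.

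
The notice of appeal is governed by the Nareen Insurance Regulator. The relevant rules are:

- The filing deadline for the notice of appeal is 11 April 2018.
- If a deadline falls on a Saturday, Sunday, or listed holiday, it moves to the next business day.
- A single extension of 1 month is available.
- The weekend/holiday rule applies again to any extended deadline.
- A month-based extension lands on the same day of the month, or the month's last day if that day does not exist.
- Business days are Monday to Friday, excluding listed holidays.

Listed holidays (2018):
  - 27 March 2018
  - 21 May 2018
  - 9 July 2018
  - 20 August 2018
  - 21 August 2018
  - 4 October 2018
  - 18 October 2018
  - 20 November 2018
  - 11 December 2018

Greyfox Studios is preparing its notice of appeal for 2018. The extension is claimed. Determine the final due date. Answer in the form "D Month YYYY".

11 May 2018

The stated deadline is 11 April 2018.
11 April 2018 (Wednesday) is already a business day.
Applying the 1 month extension: 1 month after 11 April 2018 is 11 May 2018.
Since 11 May 2018 is a Friday and not a holiday, the date is unchanged.
Deadline: 11 May 2018.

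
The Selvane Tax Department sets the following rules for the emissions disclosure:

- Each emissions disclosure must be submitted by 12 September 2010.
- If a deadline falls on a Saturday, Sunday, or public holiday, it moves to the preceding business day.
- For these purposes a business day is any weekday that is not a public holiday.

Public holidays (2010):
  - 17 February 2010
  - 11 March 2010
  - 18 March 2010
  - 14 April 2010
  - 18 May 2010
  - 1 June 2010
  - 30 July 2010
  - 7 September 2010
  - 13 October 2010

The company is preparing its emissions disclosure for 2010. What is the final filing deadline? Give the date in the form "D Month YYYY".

10 September 2010

Start from the fixed due date, 12 September 2010.
Because 12 September 2010 is a Sunday, the deadline becomes 10 September 2010 (Friday).
Deadline: 10 September 2010.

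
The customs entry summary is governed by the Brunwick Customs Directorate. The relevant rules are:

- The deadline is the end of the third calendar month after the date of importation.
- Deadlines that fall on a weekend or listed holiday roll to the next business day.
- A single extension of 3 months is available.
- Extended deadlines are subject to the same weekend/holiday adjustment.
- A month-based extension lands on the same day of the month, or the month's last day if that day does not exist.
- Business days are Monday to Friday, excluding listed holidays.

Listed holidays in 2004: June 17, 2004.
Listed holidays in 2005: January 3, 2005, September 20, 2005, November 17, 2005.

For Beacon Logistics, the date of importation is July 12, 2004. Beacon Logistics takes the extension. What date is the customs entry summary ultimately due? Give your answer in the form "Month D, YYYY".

February 1, 2005

The third month after July 12, 2004 is October 2004, whose last day is October 31, 2004.
October 31, 2004 is a Sunday, so it moves to the next business day, November 1, 2004 (Monday).
Add 3 months to November 1, 2004: February 1, 2005.
February 1, 2005 is a Tuesday and not a listed holiday, so it stands.
The final due date is February 1, 2005.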